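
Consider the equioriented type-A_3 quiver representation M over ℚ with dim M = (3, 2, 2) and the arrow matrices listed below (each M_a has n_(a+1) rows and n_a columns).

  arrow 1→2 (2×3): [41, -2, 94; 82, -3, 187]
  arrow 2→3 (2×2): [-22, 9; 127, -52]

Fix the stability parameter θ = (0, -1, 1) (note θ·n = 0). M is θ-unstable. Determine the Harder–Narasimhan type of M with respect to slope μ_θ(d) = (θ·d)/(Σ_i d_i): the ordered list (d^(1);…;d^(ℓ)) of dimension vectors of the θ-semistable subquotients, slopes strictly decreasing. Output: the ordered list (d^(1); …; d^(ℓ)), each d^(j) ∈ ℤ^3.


Barcode: M ≅ I[1,1], I[1,3]^2. HN layers by μ_θ (3 steps, strictly decreasing):
  μ^(1)=1; μ^(2)=0; μ^(3)=-1/2

((0, 0, 2); (1, 0, 0); (2, 2, 0))


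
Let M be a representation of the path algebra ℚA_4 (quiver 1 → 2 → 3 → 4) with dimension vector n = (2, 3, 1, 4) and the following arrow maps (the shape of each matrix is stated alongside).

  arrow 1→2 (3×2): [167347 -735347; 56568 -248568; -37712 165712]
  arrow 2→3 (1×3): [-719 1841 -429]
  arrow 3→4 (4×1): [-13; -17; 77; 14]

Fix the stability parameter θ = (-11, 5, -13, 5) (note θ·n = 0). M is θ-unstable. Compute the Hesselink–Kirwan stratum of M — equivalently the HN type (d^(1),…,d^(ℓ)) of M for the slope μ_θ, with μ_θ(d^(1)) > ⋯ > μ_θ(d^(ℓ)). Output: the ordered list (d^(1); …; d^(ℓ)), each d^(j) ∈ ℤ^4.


Via rank(M_{q-1}∘⋯∘M_p): M ≅ I[1,1], I[1,4], I[2,2]^2, I[4,4]^3.
μ_θ-semistable layers: μ^(1)=5; μ^(2)=-4; μ^(3)=-11

((0, 2, 0, 4); (0, 1, 1, 0); (2, 0, 0, 0))


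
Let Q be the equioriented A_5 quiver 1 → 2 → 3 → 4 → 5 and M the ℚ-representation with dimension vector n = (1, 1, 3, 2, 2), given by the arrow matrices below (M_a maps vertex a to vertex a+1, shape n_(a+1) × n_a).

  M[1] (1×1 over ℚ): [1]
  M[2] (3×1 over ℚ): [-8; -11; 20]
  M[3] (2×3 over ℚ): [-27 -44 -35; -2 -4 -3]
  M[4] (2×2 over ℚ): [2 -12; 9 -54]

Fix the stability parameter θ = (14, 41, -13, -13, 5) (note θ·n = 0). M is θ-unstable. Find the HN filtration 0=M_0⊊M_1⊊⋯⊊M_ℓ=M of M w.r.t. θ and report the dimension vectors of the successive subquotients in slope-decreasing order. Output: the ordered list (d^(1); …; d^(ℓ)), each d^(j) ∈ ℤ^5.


Interval decomposition of M: I[1,3], I[3,4], I[3,5], I[5,5].
HN type (ℓ=3): μ^(1)=14; μ^(2)=5; μ^(3)=-13

((1, 1, 1, 0, 0); (0, 0, 0, 0, 2); (0, 0, 2, 2, 0))


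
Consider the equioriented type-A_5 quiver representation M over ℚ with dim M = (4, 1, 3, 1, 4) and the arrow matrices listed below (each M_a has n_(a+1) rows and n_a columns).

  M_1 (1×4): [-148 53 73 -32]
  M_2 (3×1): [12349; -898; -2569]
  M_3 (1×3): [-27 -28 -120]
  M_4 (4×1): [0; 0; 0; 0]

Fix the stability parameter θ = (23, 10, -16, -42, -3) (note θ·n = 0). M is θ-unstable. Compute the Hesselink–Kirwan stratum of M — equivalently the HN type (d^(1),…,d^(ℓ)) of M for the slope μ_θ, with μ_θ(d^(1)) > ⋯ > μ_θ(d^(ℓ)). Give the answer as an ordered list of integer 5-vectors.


Barcode: M ≅ I[1,1]^3, I[1,4], I[3,3]^2, I[5,5]^4. HN layers by μ_θ (4 steps, strictly decreasing):
  μ^(1)=23; μ^(2)=-3; μ^(3)=-25/4; μ^(4)=-16

((3, 0, 0, 0, 0); (0, 0, 0, 0, 4); (1, 1, 1, 1, 0); (0, 0, 2, 0, 0))


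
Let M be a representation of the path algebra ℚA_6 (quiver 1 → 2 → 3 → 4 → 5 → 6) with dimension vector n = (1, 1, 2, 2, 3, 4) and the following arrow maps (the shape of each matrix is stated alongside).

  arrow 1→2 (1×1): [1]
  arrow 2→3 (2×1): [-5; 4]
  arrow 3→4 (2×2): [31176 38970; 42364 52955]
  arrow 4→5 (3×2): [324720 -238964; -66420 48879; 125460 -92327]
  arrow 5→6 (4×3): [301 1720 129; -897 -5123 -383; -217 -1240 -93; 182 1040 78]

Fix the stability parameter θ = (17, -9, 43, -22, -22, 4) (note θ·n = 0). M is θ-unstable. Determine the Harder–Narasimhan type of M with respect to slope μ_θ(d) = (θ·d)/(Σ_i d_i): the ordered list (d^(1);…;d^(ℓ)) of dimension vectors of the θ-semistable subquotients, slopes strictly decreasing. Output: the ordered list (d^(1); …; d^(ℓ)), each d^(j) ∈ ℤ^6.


Interval decomposition of M: I[1,3], I[3,6], I[4,4], I[5,5], I[5,6], I[6,6]^2.
HN type (ℓ=4): μ^(1)=43; μ^(2)=4; μ^(3)=-1/3; μ^(4)=-22

((0, 0, 1, 0, 0, 0); (1, 1, 0, 0, 0, 4); (0, 0, 1, 1, 1, 0); (0, 0, 0, 1, 2, 0))


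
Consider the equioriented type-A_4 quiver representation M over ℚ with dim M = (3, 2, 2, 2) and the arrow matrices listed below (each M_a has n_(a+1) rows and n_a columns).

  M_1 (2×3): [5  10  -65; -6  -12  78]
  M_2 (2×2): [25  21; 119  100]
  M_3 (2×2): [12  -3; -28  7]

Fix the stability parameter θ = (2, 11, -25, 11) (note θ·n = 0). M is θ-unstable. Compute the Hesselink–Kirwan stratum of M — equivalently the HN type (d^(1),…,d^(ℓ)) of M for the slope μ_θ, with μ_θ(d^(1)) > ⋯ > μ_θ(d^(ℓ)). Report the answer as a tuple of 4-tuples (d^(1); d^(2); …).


Barcode: M ≅ I[1,1]^2, I[1,4], I[2,3], I[4,4]. HN layers by μ_θ (4 steps, strictly decreasing):
  μ^(1)=11; μ^(2)=2; μ^(3)=-4; μ^(4)=-7

((0, 0, 0, 2); (2, 0, 0, 0); (1, 1, 1, 0); (0, 1, 1, 0))


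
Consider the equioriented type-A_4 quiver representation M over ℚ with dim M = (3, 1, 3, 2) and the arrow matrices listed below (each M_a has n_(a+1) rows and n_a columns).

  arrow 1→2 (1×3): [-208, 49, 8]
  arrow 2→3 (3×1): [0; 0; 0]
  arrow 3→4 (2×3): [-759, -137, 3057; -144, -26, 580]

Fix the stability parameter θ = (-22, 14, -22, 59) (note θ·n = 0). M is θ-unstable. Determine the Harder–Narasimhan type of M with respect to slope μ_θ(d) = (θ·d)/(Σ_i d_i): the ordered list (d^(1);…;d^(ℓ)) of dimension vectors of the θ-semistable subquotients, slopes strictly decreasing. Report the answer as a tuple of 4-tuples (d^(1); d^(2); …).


Via rank(M_{q-1}∘⋯∘M_p): M ≅ I[1,1]^2, I[1,2], I[3,3], I[3,4]^2.
μ_θ-semistable layers: μ^(1)=59; μ^(2)=14; μ^(3)=-22

((0, 0, 0, 2); (0, 1, 0, 0); (3, 0, 3, 0))


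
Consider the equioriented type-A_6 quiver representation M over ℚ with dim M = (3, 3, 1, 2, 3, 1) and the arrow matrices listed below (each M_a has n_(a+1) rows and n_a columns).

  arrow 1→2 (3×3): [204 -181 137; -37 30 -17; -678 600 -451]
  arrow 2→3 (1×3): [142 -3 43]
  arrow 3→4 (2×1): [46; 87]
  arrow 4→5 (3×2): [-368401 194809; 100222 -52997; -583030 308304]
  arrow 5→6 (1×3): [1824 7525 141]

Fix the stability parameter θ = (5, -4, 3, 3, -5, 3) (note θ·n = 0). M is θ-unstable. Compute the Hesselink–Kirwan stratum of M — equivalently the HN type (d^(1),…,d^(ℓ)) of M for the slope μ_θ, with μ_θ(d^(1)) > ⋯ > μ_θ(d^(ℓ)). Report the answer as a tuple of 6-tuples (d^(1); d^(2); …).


Via rank(M_{q-1}∘⋯∘M_p): M ≅ I[1,2]^2, I[1,6], I[4,5], I[5,5].
μ_θ-semistable layers: μ^(1)=3; μ^(2)=1/2; μ^(3)=2/5; μ^(4)=-1; μ^(5)=-5

((0, 0, 0, 0, 0, 1); (2, 2, 0, 0, 0, 0); (1, 1, 1, 1, 1, 0); (0, 0, 0, 1, 1, 0); (0, 0, 0, 0, 1, 0))


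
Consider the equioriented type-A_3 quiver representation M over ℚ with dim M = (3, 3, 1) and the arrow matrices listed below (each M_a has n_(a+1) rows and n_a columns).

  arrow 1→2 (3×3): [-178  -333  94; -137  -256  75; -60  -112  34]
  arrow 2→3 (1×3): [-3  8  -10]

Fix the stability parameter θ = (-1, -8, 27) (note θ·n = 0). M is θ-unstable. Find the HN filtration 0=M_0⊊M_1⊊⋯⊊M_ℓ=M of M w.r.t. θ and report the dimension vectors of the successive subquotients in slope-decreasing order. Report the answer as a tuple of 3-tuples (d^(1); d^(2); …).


Barcode: M ≅ I[1,2]^2, I[1,3]. HN layers by μ_θ (2 steps, strictly decreasing):
  μ^(1)=27; μ^(2)=-9/2

((0, 0, 1); (3, 3, 0))


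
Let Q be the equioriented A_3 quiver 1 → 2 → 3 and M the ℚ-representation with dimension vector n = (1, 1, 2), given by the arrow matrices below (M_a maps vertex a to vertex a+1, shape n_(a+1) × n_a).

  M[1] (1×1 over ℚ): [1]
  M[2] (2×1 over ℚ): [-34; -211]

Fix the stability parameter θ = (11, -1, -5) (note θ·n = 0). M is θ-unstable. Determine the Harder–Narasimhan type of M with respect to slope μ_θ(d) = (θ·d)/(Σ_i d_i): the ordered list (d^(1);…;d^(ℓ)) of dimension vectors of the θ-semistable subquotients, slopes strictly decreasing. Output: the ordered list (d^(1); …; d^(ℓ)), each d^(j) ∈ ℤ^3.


Interval decomposition of M: I[1,3], I[3,3].
HN type (ℓ=2): μ^(1)=5/3; μ^(2)=-5

((1, 1, 1); (0, 0, 1))


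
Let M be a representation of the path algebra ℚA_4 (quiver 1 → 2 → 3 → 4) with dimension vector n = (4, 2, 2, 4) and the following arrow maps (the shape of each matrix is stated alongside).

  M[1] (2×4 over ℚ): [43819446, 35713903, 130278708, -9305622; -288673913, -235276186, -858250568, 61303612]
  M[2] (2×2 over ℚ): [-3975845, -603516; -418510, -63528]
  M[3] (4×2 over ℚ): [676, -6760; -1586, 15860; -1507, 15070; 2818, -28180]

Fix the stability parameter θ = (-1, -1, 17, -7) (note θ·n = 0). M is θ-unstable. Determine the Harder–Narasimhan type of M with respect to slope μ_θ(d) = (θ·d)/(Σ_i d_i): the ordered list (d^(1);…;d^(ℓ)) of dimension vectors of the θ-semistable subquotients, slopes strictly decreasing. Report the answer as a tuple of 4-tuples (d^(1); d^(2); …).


Interval decomposition of M: I[1,1]^2, I[1,2], I[1,4], I[3,3], I[4,4]^3.
HN type (ℓ=4): μ^(1)=17; μ^(2)=5; μ^(3)=-1; μ^(4)=-7

((0, 0, 1, 0); (0, 0, 1, 1); (4, 2, 0, 0); (0, 0, 0, 3))


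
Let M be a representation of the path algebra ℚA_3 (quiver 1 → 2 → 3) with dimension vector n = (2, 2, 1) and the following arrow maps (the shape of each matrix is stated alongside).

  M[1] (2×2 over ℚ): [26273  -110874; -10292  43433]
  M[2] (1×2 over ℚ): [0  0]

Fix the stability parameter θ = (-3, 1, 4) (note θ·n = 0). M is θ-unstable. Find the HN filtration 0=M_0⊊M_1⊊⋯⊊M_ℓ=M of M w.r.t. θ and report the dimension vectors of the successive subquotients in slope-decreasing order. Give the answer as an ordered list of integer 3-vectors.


Interval decomposition of M: I[1,2]^2, I[3,3].
HN type (ℓ=3): μ^(1)=4; μ^(2)=1; μ^(3)=-3

((0, 0, 1); (0, 2, 0); (2, 0, 0))


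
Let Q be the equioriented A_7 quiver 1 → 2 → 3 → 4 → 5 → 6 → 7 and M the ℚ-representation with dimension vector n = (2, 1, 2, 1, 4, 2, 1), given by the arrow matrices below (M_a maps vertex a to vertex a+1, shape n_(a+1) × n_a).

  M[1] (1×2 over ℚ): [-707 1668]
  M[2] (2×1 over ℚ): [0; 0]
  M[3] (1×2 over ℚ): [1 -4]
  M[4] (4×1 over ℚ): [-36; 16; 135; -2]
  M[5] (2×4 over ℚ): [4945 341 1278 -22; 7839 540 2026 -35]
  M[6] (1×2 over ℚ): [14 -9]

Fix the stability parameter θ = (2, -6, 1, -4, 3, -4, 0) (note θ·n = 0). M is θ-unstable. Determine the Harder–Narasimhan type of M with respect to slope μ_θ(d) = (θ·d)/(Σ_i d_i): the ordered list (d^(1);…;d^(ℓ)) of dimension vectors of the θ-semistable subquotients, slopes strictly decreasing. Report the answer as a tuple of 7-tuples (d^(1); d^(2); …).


Via rank(M_{q-1}∘⋯∘M_p): M ≅ I[1,1], I[1,2], I[3,3], I[3,7], I[5,5]^2, I[5,6].
μ_θ-semistable layers: μ^(1)=3; μ^(2)=2; μ^(3)=1; μ^(4)=0; μ^(5)=-1/2; μ^(6)=-3/2; μ^(7)=-2

((0, 0, 0, 0, 2, 0, 0); (1, 0, 0, 0, 0, 0, 0); (0, 0, 1, 0, 0, 0, 0); (0, 0, 0, 0, 0, 0, 1); (0, 0, 0, 0, 2, 2, 0); (0, 0, 1, 1, 0, 0, 0); (1, 1, 0, 0, 0, 0, 0))


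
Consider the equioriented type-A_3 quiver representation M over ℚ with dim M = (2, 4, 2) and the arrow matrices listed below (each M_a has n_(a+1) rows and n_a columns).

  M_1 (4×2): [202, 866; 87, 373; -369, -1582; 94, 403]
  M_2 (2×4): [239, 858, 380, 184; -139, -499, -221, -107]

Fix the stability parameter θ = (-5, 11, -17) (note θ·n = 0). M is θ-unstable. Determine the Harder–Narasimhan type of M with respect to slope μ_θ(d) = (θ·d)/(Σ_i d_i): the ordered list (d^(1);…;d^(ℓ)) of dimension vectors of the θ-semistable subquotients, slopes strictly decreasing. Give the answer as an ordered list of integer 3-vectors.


Interval decomposition of M: I[1,2]^2, I[2,3]^2.
HN type (ℓ=3): μ^(1)=11; μ^(2)=-3; μ^(3)=-5

((0, 2, 0); (0, 2, 2); (2, 0, 0))


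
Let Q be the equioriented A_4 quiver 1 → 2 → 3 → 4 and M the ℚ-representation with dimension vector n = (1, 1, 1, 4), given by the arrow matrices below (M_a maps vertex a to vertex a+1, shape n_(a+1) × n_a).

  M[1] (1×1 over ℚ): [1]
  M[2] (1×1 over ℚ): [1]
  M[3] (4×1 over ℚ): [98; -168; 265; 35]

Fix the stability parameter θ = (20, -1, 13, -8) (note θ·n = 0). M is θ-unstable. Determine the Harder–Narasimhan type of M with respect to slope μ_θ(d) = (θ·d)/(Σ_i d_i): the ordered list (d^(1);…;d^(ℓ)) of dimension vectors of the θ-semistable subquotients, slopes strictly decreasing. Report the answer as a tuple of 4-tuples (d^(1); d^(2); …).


Barcode: M ≅ I[1,4], I[4,4]^3. HN layers by μ_θ (2 steps, strictly decreasing):
  μ^(1)=6; μ^(2)=-8

((1, 1, 1, 1); (0, 0, 0, 3))


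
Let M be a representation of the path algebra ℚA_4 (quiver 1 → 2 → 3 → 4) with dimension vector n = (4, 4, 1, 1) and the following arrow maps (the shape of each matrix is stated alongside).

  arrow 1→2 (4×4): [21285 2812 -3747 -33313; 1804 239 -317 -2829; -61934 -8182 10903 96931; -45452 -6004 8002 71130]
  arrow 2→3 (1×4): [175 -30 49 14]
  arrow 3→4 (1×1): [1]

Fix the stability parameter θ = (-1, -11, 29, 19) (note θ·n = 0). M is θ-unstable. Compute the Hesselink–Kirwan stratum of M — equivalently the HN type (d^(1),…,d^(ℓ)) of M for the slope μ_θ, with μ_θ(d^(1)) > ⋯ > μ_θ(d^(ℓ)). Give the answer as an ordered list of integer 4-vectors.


Interval decomposition of M: I[1,1], I[1,2]^2, I[1,4], I[2,2].
HN type (ℓ=4): μ^(1)=24; μ^(2)=-1; μ^(3)=-6; μ^(4)=-11

((0, 0, 1, 1); (1, 0, 0, 0); (3, 3, 0, 0); (0, 1, 0, 0))


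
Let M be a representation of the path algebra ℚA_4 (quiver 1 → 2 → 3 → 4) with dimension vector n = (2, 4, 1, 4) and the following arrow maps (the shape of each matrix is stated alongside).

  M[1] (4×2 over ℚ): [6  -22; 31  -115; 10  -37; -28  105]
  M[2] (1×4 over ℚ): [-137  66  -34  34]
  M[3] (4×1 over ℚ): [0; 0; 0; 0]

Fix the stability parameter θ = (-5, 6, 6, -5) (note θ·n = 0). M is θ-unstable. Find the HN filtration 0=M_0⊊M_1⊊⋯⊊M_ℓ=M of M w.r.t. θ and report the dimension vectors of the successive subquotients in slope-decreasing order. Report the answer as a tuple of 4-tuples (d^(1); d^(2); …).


Barcode: M ≅ I[1,2], I[1,3], I[2,2]^2, I[4,4]^4. HN layers by μ_θ (2 steps, strictly decreasing):
  μ^(1)=6; μ^(2)=-5

((0, 4, 1, 0); (2, 0, 0, 4))


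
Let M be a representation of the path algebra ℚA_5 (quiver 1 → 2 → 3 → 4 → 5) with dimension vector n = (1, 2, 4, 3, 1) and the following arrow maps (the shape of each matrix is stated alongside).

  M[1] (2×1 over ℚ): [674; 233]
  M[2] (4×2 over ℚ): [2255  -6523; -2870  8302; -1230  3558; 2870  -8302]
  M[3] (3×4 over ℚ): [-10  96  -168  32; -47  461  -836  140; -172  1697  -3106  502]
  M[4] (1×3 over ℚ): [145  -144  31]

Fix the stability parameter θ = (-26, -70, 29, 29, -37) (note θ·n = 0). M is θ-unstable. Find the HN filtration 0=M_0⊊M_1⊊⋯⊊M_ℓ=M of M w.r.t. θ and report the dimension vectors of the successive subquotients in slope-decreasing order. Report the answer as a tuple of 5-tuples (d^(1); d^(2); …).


Barcode: M ≅ I[1,5], I[2,2], I[3,3], I[3,4]^2. HN layers by μ_θ (4 steps, strictly decreasing):
  μ^(1)=29; μ^(2)=7; μ^(3)=-48; μ^(4)=-70

((0, 0, 3, 2, 0); (0, 0, 1, 1, 1); (1, 1, 0, 0, 0); (0, 1, 0, 0, 0))


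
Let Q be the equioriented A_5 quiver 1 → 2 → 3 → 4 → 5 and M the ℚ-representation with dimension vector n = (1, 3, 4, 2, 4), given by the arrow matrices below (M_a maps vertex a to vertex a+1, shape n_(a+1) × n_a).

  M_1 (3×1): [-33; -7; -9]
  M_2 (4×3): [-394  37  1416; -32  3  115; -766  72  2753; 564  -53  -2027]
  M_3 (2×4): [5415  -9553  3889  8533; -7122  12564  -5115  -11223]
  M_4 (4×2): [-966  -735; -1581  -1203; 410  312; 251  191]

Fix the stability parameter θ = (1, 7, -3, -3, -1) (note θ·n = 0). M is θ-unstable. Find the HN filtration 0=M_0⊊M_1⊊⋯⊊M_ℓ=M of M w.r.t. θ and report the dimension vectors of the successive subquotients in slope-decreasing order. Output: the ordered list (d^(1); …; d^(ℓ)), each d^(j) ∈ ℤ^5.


Barcode: M ≅ I[1,5], I[2,2], I[2,5], I[3,3]^2, I[5,5]^2. HN layers by μ_θ (5 steps, strictly decreasing):
  μ^(1)=7; μ^(2)=1/5; μ^(3)=0; μ^(4)=-1; μ^(5)=-3

((0, 1, 0, 0, 0); (1, 1, 1, 1, 1); (0, 1, 1, 1, 1); (0, 0, 0, 0, 2); (0, 0, 2, 0, 0))


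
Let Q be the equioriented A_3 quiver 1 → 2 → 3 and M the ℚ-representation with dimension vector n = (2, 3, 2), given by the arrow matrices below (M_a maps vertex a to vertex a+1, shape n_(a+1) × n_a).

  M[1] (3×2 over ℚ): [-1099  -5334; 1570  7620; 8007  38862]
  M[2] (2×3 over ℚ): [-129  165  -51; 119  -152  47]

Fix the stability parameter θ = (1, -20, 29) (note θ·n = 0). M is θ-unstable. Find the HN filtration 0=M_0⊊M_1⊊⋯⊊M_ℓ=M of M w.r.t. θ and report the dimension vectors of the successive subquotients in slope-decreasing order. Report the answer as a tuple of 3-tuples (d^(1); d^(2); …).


Interval decomposition of M: I[1,1], I[1,3], I[2,2], I[2,3].
HN type (ℓ=4): μ^(1)=29; μ^(2)=1; μ^(3)=-19/2; μ^(4)=-20

((0, 0, 2); (1, 0, 0); (1, 1, 0); (0, 2, 0))


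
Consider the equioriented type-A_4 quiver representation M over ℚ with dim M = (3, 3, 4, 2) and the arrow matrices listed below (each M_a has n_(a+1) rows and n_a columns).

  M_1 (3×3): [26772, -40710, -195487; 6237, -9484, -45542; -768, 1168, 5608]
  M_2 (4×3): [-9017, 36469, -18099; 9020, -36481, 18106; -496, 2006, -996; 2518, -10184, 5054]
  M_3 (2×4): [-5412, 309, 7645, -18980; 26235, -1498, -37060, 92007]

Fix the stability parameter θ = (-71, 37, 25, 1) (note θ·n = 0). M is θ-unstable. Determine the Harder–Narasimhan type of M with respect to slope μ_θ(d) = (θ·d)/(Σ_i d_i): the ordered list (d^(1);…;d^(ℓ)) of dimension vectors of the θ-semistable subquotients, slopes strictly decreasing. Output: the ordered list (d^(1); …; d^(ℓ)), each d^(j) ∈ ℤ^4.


Interval decomposition of M: I[1,1], I[1,4]^2, I[2,2], I[3,3]^2.
HN type (ℓ=4): μ^(1)=37; μ^(2)=25; μ^(3)=21; μ^(4)=-71

((0, 1, 0, 0); (0, 0, 2, 0); (0, 2, 2, 2); (3, 0, 0, 0))


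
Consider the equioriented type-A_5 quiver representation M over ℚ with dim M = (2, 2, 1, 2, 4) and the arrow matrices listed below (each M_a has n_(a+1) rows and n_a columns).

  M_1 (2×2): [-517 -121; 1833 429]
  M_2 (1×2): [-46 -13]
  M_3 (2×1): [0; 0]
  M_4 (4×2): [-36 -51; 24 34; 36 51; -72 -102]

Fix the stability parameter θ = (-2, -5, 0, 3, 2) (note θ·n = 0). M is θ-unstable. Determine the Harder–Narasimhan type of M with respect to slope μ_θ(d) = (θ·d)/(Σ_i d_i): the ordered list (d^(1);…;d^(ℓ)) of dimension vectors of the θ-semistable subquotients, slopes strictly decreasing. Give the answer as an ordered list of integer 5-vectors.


Interval decomposition of M: I[1,1], I[1,3], I[2,2], I[4,4], I[4,5], I[5,5]^3.
HN type (ℓ=7): μ^(1)=3; μ^(2)=5/2; μ^(3)=2; μ^(4)=0; μ^(5)=-2; μ^(6)=-7/2; μ^(7)=-5

((0, 0, 0, 1, 0); (0, 0, 0, 1, 1); (0, 0, 0, 0, 3); (0, 0, 1, 0, 0); (1, 0, 0, 0, 0); (1, 1, 0, 0, 0); (0, 1, 0, 0, 0))


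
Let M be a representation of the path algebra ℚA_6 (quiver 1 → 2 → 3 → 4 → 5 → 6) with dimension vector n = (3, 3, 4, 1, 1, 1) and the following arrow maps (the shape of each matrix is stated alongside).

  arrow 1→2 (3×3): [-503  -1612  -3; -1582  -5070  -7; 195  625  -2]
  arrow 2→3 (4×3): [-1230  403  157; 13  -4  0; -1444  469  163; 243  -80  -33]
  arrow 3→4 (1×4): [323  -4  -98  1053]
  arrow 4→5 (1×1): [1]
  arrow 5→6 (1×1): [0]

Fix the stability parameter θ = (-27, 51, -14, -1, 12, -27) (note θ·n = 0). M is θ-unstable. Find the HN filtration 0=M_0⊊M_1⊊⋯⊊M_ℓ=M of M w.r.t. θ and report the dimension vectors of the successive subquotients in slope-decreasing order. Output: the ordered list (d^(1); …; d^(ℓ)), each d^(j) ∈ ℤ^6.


Via rank(M_{q-1}∘⋯∘M_p): M ≅ I[1,3]^2, I[1,5], I[3,3], I[6,6].
μ_θ-semistable layers: μ^(1)=37/2; μ^(2)=12; μ^(3)=-14; μ^(4)=-27

((0, 2, 2, 0, 0, 0); (0, 1, 1, 1, 1, 0); (0, 0, 1, 0, 0, 0); (3, 0, 0, 0, 0, 1))


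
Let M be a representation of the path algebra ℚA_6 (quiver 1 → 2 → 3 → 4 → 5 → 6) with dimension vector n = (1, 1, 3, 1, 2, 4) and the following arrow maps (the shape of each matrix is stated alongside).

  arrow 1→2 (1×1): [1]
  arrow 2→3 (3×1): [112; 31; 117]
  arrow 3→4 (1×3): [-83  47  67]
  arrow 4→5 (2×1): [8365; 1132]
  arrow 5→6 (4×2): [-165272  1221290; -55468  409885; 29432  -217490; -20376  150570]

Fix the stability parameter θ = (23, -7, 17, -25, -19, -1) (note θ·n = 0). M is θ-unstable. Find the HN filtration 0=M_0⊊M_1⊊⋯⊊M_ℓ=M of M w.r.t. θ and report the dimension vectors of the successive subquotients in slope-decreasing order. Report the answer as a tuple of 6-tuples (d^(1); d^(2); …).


Via rank(M_{q-1}∘⋯∘M_p): M ≅ I[1,3], I[3,3], I[3,5], I[5,6], I[6,6]^3.
μ_θ-semistable layers: μ^(1)=17; μ^(2)=8; μ^(3)=-1; μ^(4)=-9; μ^(5)=-19

((0, 0, 2, 0, 0, 0); (1, 1, 0, 0, 0, 0); (0, 0, 0, 0, 0, 4); (0, 0, 1, 1, 1, 0); (0, 0, 0, 0, 1, 0))


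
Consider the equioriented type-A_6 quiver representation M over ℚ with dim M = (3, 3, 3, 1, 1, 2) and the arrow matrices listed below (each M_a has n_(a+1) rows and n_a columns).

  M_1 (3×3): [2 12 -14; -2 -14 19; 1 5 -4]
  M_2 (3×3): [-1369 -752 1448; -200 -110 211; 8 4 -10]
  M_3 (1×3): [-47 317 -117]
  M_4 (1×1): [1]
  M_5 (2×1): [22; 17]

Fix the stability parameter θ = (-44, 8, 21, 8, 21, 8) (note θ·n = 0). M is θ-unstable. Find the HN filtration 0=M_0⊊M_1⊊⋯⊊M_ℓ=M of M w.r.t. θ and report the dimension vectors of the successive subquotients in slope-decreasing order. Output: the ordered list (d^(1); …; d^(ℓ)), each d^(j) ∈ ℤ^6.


Barcode: M ≅ I[1,2], I[1,3], I[1,6], I[3,3], I[6,6]. HN layers by μ_θ (4 steps, strictly decreasing):
  μ^(1)=21; μ^(2)=29/2; μ^(3)=8; μ^(4)=-44

((0, 0, 2, 0, 0, 0); (0, 0, 1, 1, 1, 1); (0, 3, 0, 0, 0, 1); (3, 0, 0, 0, 0, 0))


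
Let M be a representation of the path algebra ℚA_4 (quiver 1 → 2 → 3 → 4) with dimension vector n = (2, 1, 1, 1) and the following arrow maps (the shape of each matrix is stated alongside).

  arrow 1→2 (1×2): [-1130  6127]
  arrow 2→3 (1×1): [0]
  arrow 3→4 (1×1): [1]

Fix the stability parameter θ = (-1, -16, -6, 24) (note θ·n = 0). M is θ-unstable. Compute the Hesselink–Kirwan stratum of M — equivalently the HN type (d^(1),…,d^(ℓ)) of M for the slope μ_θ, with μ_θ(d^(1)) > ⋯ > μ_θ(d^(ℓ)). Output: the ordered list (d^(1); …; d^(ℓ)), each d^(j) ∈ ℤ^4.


Via rank(M_{q-1}∘⋯∘M_p): M ≅ I[1,1], I[1,2], I[3,4].
μ_θ-semistable layers: μ^(1)=24; μ^(2)=-1; μ^(3)=-6; μ^(4)=-17/2

((0, 0, 0, 1); (1, 0, 0, 0); (0, 0, 1, 0); (1, 1, 0, 0))


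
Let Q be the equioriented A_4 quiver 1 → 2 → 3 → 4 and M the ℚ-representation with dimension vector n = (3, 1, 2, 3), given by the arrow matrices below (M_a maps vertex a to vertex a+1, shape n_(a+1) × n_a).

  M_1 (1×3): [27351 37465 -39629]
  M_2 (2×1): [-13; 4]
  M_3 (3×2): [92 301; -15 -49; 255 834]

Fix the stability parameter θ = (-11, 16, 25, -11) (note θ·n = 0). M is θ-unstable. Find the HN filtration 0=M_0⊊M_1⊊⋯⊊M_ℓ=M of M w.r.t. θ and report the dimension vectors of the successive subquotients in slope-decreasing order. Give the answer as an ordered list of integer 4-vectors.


Interval decomposition of M: I[1,1]^2, I[1,4], I[3,4], I[4,4].
HN type (ℓ=3): μ^(1)=10; μ^(2)=7; μ^(3)=-11

((0, 1, 1, 1); (0, 0, 1, 1); (3, 0, 0, 1))


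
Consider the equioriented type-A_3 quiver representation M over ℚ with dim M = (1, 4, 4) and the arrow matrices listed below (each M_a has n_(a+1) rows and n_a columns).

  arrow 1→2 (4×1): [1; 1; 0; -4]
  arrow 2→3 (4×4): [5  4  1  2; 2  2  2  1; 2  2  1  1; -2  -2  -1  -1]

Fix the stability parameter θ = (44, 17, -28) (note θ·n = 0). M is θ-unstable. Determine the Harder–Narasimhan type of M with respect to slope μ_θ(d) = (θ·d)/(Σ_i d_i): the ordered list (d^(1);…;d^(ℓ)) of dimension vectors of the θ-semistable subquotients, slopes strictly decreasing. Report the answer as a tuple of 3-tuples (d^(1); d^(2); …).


Barcode: M ≅ I[1,3], I[2,2], I[2,3]^2, I[3,3]. HN layers by μ_θ (4 steps, strictly decreasing):
  μ^(1)=17; μ^(2)=11; μ^(3)=-11/2; μ^(4)=-28

((0, 1, 0); (1, 1, 1); (0, 2, 2); (0, 0, 1))


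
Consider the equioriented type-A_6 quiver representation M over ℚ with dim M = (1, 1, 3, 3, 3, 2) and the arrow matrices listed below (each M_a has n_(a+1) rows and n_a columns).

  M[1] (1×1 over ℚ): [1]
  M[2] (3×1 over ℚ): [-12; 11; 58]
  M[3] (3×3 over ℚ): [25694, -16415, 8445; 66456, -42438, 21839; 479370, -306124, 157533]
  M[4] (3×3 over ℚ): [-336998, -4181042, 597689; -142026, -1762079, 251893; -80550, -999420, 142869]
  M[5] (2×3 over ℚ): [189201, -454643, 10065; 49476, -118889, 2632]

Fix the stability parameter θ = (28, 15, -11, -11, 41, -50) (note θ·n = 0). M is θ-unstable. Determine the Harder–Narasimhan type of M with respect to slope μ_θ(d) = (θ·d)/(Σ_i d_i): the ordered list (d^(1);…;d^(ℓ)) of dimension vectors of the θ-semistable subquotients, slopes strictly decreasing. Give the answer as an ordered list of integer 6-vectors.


Via rank(M_{q-1}∘⋯∘M_p): M ≅ I[1,4], I[3,5], I[3,6], I[5,6].
μ_θ-semistable layers: μ^(1)=41; μ^(2)=21/4; μ^(3)=-9/2; μ^(4)=-11

((0, 0, 0, 0, 1, 0); (1, 1, 1, 1, 0, 0); (0, 0, 0, 0, 2, 2); (0, 0, 2, 2, 0, 0))


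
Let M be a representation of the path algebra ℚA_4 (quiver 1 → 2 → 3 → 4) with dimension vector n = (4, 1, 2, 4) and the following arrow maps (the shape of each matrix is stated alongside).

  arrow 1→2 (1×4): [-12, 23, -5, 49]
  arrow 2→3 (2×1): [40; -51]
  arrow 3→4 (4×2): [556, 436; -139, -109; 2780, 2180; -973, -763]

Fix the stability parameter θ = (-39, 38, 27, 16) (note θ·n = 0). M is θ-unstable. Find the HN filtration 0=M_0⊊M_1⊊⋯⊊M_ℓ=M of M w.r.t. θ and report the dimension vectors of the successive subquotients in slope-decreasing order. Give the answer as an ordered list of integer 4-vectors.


Interval decomposition of M: I[1,1]^3, I[1,4], I[3,3], I[4,4]^3.
HN type (ℓ=3): μ^(1)=27; μ^(2)=16; μ^(3)=-39

((0, 1, 2, 1); (0, 0, 0, 3); (4, 0, 0, 0))


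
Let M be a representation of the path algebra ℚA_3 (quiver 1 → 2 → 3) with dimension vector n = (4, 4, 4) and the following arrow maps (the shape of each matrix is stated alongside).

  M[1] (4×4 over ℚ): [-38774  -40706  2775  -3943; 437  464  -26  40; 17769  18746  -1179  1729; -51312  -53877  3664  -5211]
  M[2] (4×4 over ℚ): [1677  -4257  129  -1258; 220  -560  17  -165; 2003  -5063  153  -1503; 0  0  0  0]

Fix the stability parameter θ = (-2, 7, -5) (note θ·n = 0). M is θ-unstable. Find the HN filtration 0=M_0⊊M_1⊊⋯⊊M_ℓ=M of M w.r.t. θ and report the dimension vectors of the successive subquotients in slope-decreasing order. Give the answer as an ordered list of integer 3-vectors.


Via rank(M_{q-1}∘⋯∘M_p): M ≅ I[1,2], I[1,3]^3, I[3,3].
μ_θ-semistable layers: μ^(1)=7; μ^(2)=1; μ^(3)=-2; μ^(4)=-5

((0, 1, 0); (0, 3, 3); (4, 0, 0); (0, 0, 1))


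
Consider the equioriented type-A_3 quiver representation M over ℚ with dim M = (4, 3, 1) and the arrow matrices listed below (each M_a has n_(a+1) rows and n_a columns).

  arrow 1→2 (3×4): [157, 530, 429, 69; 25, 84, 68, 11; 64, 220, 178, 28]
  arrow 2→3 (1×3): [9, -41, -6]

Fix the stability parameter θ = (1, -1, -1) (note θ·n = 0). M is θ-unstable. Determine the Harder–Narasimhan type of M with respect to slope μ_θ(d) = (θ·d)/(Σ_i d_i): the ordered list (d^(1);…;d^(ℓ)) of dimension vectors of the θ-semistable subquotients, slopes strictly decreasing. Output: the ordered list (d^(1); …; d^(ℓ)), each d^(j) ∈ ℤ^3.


Interval decomposition of M: I[1,1]^2, I[1,2], I[1,3], I[2,2].
HN type (ℓ=4): μ^(1)=1; μ^(2)=0; μ^(3)=-1/3; μ^(4)=-1

((2, 0, 0); (1, 1, 0); (1, 1, 1); (0, 1, 0))


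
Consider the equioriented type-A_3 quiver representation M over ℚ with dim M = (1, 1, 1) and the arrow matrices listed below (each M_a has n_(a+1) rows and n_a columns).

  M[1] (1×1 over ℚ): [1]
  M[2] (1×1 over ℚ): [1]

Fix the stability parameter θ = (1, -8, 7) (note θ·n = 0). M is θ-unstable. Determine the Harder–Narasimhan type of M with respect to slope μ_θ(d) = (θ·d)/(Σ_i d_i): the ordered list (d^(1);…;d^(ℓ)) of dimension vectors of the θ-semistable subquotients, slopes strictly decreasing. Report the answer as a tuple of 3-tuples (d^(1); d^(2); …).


Via rank(M_{q-1}∘⋯∘M_p): M ≅ I[1,3].
μ_θ-semistable layers: μ^(1)=7; μ^(2)=-7/2

((0, 0, 1); (1, 1, 0))


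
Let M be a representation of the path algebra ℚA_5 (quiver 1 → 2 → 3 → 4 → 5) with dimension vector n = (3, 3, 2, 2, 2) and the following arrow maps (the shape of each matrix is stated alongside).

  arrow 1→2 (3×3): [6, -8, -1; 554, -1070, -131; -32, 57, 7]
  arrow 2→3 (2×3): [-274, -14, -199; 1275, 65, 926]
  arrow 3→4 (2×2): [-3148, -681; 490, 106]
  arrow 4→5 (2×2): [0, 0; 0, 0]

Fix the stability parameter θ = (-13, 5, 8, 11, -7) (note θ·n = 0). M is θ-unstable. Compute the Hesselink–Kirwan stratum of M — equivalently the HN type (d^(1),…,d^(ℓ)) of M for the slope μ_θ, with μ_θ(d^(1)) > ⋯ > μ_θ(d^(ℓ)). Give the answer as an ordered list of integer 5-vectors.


Interval decomposition of M: I[1,2], I[1,4]^2, I[5,5]^2.
HN type (ℓ=5): μ^(1)=11; μ^(2)=8; μ^(3)=5; μ^(4)=-7; μ^(5)=-13

((0, 0, 0, 2, 0); (0, 0, 2, 0, 0); (0, 3, 0, 0, 0); (0, 0, 0, 0, 2); (3, 0, 0, 0, 0))


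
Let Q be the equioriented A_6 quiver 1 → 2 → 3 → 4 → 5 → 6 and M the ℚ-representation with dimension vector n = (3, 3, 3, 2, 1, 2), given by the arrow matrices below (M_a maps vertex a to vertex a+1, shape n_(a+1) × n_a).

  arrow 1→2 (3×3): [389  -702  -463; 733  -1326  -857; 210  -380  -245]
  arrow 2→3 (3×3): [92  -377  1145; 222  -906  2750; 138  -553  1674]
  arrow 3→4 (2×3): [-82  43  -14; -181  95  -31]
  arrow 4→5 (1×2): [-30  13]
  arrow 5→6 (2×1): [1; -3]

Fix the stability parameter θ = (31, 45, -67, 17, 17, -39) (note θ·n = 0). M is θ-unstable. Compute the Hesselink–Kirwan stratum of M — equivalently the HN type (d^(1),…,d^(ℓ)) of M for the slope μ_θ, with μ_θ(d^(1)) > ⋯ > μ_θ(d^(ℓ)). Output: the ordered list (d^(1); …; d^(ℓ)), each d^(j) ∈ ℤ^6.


Via rank(M_{q-1}∘⋯∘M_p): M ≅ I[1,1], I[1,3], I[1,6], I[2,4], I[6,6].
μ_θ-semistable layers: μ^(1)=31; μ^(2)=17; μ^(3)=3; μ^(4)=2/3; μ^(5)=-11; μ^(6)=-39

((1, 0, 0, 0, 0, 0); (0, 0, 0, 1, 0, 0); (1, 1, 1, 0, 0, 0); (1, 1, 1, 1, 1, 1); (0, 1, 1, 0, 0, 0); (0, 0, 0, 0, 0, 1))


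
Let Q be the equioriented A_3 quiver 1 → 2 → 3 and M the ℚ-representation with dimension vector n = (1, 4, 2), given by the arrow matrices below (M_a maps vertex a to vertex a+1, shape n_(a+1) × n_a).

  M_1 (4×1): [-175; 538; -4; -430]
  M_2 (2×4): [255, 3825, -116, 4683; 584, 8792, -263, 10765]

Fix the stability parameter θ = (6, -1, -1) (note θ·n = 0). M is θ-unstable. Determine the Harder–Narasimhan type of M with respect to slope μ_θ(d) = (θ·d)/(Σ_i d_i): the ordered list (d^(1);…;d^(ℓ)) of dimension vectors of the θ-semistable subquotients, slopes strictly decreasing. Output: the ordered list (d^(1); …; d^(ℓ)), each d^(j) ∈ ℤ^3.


Via rank(M_{q-1}∘⋯∘M_p): M ≅ I[1,3], I[2,2]^2, I[2,3].
μ_θ-semistable layers: μ^(1)=4/3; μ^(2)=-1

((1, 1, 1); (0, 3, 1))


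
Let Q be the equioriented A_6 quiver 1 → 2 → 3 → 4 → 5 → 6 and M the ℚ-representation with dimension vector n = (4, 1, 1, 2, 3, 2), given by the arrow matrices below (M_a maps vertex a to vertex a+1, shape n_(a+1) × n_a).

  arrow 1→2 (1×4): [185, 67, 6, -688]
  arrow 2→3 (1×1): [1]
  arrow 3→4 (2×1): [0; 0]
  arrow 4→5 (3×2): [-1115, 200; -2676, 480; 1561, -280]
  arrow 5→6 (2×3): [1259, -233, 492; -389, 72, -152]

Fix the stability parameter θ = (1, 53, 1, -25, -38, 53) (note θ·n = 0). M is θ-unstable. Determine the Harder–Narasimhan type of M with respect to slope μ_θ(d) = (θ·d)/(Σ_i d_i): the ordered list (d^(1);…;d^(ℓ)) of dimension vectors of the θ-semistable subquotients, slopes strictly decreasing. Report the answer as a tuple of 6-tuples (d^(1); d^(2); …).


Barcode: M ≅ I[1,1]^3, I[1,3], I[4,4], I[4,6], I[5,5], I[5,6]. HN layers by μ_θ (6 steps, strictly decreasing):
  μ^(1)=53; μ^(2)=27; μ^(3)=1; μ^(4)=-25; μ^(5)=-63/2; μ^(6)=-38

((0, 0, 0, 0, 0, 2); (0, 1, 1, 0, 0, 0); (4, 0, 0, 0, 0, 0); (0, 0, 0, 1, 0, 0); (0, 0, 0, 1, 1, 0); (0, 0, 0, 0, 2, 0))


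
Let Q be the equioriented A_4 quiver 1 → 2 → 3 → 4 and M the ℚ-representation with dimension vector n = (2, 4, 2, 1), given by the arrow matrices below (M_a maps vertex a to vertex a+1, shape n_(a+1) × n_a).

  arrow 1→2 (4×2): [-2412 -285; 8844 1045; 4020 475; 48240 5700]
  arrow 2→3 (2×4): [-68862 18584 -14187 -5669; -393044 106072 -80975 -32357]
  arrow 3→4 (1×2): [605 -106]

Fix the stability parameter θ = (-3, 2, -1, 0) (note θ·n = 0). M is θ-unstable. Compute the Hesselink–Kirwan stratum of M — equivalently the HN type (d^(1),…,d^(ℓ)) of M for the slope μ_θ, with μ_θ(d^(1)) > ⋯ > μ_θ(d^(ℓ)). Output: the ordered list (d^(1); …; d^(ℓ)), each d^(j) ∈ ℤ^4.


Via rank(M_{q-1}∘⋯∘M_p): M ≅ I[1,1], I[1,4], I[2,2]^2, I[2,3].
μ_θ-semistable layers: μ^(1)=2; μ^(2)=1/2; μ^(3)=1/3; μ^(4)=-3

((0, 2, 0, 0); (0, 1, 1, 0); (0, 1, 1, 1); (2, 0, 0, 0))


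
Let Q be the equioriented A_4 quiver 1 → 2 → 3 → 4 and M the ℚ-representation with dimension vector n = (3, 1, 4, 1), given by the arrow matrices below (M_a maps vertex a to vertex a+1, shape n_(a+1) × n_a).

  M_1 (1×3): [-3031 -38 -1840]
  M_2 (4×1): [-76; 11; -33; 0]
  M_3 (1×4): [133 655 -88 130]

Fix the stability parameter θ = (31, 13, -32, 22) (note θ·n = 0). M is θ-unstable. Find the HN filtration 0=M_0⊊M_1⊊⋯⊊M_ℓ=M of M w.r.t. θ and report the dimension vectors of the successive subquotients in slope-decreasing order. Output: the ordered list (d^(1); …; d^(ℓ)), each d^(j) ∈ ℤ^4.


Via rank(M_{q-1}∘⋯∘M_p): M ≅ I[1,1]^2, I[1,4], I[3,3]^3.
μ_θ-semistable layers: μ^(1)=31; μ^(2)=22; μ^(3)=4; μ^(4)=-32

((2, 0, 0, 0); (0, 0, 0, 1); (1, 1, 1, 0); (0, 0, 3, 0))


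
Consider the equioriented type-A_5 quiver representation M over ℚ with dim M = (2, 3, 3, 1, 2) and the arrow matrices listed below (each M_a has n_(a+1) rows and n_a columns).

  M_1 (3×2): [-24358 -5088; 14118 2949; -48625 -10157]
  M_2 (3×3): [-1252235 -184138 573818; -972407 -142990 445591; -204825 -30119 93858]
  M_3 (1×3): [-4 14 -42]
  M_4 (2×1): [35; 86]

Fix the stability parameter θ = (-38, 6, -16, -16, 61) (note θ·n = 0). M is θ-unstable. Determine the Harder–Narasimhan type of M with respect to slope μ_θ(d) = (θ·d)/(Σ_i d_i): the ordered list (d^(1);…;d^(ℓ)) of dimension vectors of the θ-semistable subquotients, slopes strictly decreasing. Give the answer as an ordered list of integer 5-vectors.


Interval decomposition of M: I[1,3], I[1,5], I[2,3], I[5,5].
HN type (ℓ=4): μ^(1)=61; μ^(2)=-5; μ^(3)=-26/3; μ^(4)=-38

((0, 0, 0, 0, 2); (0, 2, 2, 0, 0); (0, 1, 1, 1, 0); (2, 0, 0, 0, 0))


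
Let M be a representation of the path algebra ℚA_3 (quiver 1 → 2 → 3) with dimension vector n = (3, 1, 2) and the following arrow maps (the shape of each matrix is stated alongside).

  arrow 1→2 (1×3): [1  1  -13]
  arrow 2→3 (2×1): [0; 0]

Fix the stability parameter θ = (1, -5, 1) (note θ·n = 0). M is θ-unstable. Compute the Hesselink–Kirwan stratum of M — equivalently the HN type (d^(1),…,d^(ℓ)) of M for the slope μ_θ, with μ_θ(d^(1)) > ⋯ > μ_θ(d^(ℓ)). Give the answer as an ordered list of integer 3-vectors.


Barcode: M ≅ I[1,1]^2, I[1,2], I[3,3]^2. HN layers by μ_θ (2 steps, strictly decreasing):
  μ^(1)=1; μ^(2)=-2

((2, 0, 2); (1, 1, 0))


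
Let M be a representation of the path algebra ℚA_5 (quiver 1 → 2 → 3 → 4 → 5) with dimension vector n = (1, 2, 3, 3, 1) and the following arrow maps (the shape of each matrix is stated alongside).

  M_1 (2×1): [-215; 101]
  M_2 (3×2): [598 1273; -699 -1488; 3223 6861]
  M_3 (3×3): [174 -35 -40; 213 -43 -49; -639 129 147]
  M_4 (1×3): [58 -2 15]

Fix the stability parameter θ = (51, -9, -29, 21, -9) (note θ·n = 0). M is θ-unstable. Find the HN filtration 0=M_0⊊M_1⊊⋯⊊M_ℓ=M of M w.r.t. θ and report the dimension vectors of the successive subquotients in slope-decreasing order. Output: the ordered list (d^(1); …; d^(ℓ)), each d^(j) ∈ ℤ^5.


Interval decomposition of M: I[1,5], I[2,3], I[3,4], I[4,4].
HN type (ℓ=5): μ^(1)=21; μ^(2)=6; μ^(3)=13/3; μ^(4)=-19; μ^(5)=-29

((0, 0, 0, 2, 0); (0, 0, 0, 1, 1); (1, 1, 1, 0, 0); (0, 1, 1, 0, 0); (0, 0, 1, 0, 0))


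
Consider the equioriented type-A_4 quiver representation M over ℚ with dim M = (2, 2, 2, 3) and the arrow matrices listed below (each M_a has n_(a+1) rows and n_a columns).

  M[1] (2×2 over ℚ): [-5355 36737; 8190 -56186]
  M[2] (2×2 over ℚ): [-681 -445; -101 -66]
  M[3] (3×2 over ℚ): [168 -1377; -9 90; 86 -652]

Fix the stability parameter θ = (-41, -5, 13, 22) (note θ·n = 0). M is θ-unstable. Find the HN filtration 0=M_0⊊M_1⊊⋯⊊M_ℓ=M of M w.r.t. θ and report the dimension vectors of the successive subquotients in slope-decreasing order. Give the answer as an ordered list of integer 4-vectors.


Via rank(M_{q-1}∘⋯∘M_p): M ≅ I[1,1], I[1,4], I[2,4], I[4,4].
μ_θ-semistable layers: μ^(1)=22; μ^(2)=13; μ^(3)=-5; μ^(4)=-41

((0, 0, 0, 3); (0, 0, 2, 0); (0, 2, 0, 0); (2, 0, 0, 0))


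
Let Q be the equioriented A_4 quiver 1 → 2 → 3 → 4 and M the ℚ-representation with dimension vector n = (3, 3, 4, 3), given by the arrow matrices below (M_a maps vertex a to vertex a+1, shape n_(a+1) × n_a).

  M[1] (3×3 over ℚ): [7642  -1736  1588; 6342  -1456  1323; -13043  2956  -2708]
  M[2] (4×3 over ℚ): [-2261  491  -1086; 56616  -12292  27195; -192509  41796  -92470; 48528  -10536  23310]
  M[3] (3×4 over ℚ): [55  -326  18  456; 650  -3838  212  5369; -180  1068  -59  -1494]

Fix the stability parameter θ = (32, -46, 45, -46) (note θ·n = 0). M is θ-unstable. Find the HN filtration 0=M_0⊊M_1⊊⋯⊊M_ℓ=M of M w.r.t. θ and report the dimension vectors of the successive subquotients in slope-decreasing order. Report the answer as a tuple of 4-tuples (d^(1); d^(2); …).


Via rank(M_{q-1}∘⋯∘M_p): M ≅ I[1,1], I[1,3], I[1,4], I[2,4], I[3,4].
μ_θ-semistable layers: μ^(1)=45; μ^(2)=32; μ^(3)=-1/2; μ^(4)=-7; μ^(5)=-46

((0, 0, 1, 0); (1, 0, 0, 0); (0, 0, 3, 3); (2, 2, 0, 0); (0, 1, 0, 0))


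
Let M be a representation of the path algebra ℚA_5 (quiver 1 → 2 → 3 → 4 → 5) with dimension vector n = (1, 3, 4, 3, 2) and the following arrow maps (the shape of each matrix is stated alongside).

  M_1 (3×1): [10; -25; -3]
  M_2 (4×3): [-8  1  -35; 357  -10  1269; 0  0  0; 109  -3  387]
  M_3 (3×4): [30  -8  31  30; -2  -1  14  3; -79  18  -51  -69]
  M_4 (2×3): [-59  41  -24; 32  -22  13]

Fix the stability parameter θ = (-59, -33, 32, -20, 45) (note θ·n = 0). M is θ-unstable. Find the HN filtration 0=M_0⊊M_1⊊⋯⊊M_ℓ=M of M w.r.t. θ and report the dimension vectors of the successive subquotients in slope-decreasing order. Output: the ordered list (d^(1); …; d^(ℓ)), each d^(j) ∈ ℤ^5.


Via rank(M_{q-1}∘⋯∘M_p): M ≅ I[1,5], I[2,3], I[2,5], I[3,4].
μ_θ-semistable layers: μ^(1)=45; μ^(2)=32; μ^(3)=6; μ^(4)=-33; μ^(5)=-59

((0, 0, 0, 0, 2); (0, 0, 1, 0, 0); (0, 0, 3, 3, 0); (0, 3, 0, 0, 0); (1, 0, 0, 0, 0))
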